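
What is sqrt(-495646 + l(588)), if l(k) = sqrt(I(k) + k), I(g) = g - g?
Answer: sqrt(-495646 + 14*sqrt(3)) ≈ 704.0*I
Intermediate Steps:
I(g) = 0
l(k) = sqrt(k) (l(k) = sqrt(0 + k) = sqrt(k))
sqrt(-495646 + l(588)) = sqrt(-495646 + sqrt(588)) = sqrt(-495646 + 14*sqrt(3))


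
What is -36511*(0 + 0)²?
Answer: 0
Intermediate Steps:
-36511*(0 + 0)² = -36511*0² = -36511*0 = 0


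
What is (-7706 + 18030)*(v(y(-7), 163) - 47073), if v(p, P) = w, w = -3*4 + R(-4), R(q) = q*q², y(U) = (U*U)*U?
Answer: -486766276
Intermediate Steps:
y(U) = U³ (y(U) = U²*U = U³)
R(q) = q³
w = -76 (w = -3*4 + (-4)³ = -12 - 64 = -76)
v(p, P) = -76
(-7706 + 18030)*(v(y(-7), 163) - 47073) = (-7706 + 18030)*(-76 - 47073) = 10324*(-47149) = -486766276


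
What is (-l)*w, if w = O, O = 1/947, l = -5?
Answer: 5/947 ≈ 0.0052798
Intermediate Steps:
O = 1/947 ≈ 0.0010560
w = 1/947 ≈ 0.0010560
(-l)*w = -1*(-5)*(1/947) = 5*(1/947) = 5/947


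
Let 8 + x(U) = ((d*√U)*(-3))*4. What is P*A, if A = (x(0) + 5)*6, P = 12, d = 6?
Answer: -216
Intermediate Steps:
x(U) = -8 - 72*√U (x(U) = -8 + ((6*√U)*(-3))*4 = -8 - 18*√U*4 = -8 - 72*√U)
A = -18 (A = ((-8 - 72*√0) + 5)*6 = ((-8 - 72*0) + 5)*6 = ((-8 + 0) + 5)*6 = (-8 + 5)*6 = -3*6 = -18)
P*A = 12*(-18) = -216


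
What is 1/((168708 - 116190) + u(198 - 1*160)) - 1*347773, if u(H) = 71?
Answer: -18289034296/52589 ≈ -3.4777e+5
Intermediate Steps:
1/((168708 - 116190) + u(198 - 1*160)) - 1*347773 = 1/((168708 - 116190) + 71) - 1*347773 = 1/(52518 + 71) - 347773 = 1/52589 - 347773 = -18289034296/52589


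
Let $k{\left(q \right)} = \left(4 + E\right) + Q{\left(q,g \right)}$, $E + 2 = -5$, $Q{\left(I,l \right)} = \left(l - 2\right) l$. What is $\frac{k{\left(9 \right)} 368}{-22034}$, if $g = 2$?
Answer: $\frac{24}{479} \approx 0.050104$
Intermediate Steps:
$Q{\left(I,l \right)} = l \left(-2 + l\right)$ ($Q{\left(I,l \right)} = \left(-2 + l\right) l = l \left(-2 + l\right)$)
$E = -7$ ($E = -2 - 5 = -7$)
$k{\left(q \right)} = -3$ ($k{\left(q \right)} = \left(4 - 7\right) + 2 \left(-2 + 2\right) = -3 + 2 \cdot 0 = -3 + 0 = -3$)
$\frac{k{\left(9 \right)} 368}{-22034} = \frac{\left(-3\right) 368}{-22034} = \left(-1104\right) \left(- \frac{1}{22034}\right) = \frac{24}{479}$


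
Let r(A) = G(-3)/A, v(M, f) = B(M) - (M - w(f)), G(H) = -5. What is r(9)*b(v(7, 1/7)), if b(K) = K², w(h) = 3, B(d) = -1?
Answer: -125/9 ≈ -13.889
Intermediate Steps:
v(M, f) = 2 - M (v(M, f) = -1 - (M - 1*3) = -1 - (M - 3) = -1 - (-3 + M) = -1 + (3 - M) = 2 - M)
r(A) = -5/A
r(9)*b(v(7, 1/7)) = (-5/9)*(2 - 1*7)² = (-5*⅑)*(2 - 7)² = -5/9*(-5)² = -5/9*25 = -125/9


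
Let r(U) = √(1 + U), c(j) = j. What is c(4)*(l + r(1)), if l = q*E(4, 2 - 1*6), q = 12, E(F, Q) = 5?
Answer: 240 + 4*√2 ≈ 245.66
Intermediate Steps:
l = 60 (l = 12*5 = 60)
c(4)*(l + r(1)) = 4*(60 + √(1 + 1)) = 4*(60 + √2) = 240 + 4*√2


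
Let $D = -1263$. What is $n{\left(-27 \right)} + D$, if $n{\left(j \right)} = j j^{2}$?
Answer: $-20946$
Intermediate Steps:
$n{\left(j \right)} = j^{3}$
$n{\left(-27 \right)} + D = \left(-27\right)^{3} - 1263 = -19683 - 1263 = -20946$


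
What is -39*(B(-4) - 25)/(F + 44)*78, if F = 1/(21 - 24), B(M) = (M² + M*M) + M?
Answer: -27378/131 ≈ -208.99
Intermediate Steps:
B(M) = M + 2*M² (B(M) = (M² + M²) + M = 2*M² + M = M + 2*M²)
F = -⅓ (F = 1/(-3) = -⅓ ≈ -0.33333)
-39*(B(-4) - 25)/(F + 44)*78 = -39*(-4*(1 + 2*(-4)) - 25)/(-⅓ + 44)*78 = -39*(-4*(1 - 8) - 25)/131/3*78 = -39*(-4*(-7) - 25)*3/131*78 = -39*(28 - 25)*3/131*78 = -117*3/131*78 = -39*9/131*78 = -351/131*78 = -27378/131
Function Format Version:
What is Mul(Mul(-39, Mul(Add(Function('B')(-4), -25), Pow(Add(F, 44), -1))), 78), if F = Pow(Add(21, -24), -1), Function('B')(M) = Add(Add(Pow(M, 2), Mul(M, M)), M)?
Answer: Rational(-27378, 131) ≈ -208.99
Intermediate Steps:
Function('B')(M) = Add(M, Mul(2, Pow(M, 2))) (Function('B')(M) = Add(Add(Pow(M, 2), Pow(M, 2)), M) = Add(Mul(2, Pow(M, 2)), M) = Add(M, Mul(2, Pow(M, 2))))
F = Rational(-1, 3) (F = Pow(-3, -1) = Rational(-1, 3) ≈ -0.33333)
Mul(Mul(-39, Mul(Add(Function('B')(-4), -25), Pow(Add(F, 44), -1))), 78) = Mul(Mul(-39, Mul(Add(Mul(-4, Add(1, Mul(2, -4))), -25), Pow(Add(Rational(-1, 3), 44), -1))), 78) = Mul(Mul(-39, Mul(Add(Mul(-4, Add(1, -8)), -25), Pow(Rational(131, 3), -1))), 78) = Mul(Mul(-39, Mul(Add(Mul(-4, -7), -25), Rational(3, 131))), 78) = Mul(Mul(-39, Mul(Add(28, -25), Rational(3, 131))), 78) = Mul(Mul(-39, Mul(3, Rational(3, 131))), 78) = Mul(Mul(-39, Rational(9, 131)), 78) = Mul(Rational(-351, 131), 78) = Rational(-27378, 131)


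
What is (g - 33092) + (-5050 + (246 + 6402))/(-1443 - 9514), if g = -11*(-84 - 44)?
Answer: -347163186/10957 ≈ -31684.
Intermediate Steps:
g = 1408 (g = -11*(-128) = 1408)
(g - 33092) + (-5050 + (246 + 6402))/(-1443 - 9514) = (1408 - 33092) + (-5050 + (246 + 6402))/(-1443 - 9514) = -31684 + (-5050 + 6648)/(-10957) = -31684 + 1598*(-1/10957) = -31684 - 1598/10957 = -347163186/10957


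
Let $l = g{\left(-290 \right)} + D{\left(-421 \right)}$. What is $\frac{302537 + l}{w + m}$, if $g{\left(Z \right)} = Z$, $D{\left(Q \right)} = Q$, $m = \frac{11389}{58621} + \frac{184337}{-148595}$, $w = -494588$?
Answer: $- \frac{1314571073232935}{2154130039623941} \approx -0.61026$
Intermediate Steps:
$m = - \frac{9113670822}{8710787495}$ ($m = 11389 \cdot \frac{1}{58621} + 184337 \left(- \frac{1}{148595}\right) = \frac{11389}{58621} - \frac{184337}{148595} = - \frac{9113670822}{8710787495} \approx -1.0463$)
$l = -711$ ($l = -290 - 421 = -711$)
$\frac{302537 + l}{w + m} = \frac{302537 - 711}{-494588 - \frac{9113670822}{8710787495}} = \frac{301826}{- \frac{4308260079247882}{8710787495}} = 301826 \left(- \frac{8710787495}{4308260079247882}\right) = - \frac{1314571073232935}{2154130039623941}$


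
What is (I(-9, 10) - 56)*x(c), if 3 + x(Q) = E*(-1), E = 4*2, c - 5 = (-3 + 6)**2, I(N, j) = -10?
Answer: 726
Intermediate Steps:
c = 14 (c = 5 + (-3 + 6)**2 = 5 + 3**2 = 5 + 9 = 14)
E = 8
x(Q) = -11 (x(Q) = -3 + 8*(-1) = -3 - 8 = -11)
(I(-9, 10) - 56)*x(c) = (-10 - 56)*(-11) = -66*(-11) = 726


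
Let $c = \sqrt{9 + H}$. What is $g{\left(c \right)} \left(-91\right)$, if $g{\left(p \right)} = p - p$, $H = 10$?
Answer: $0$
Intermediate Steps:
$c = \sqrt{19}$ ($c = \sqrt{9 + 10} = \sqrt{19} \approx 4.3589$)
$g{\left(p \right)} = 0$
$g{\left(c \right)} \left(-91\right) = 0 \left(-91\right) = 0$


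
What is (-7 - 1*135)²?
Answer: 20164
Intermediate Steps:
(-7 - 1*135)² = (-7 - 135)² = (-142)² = 20164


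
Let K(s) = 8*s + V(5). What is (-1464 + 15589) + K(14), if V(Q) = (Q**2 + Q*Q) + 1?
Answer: 14288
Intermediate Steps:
V(Q) = 1 + 2*Q**2 (V(Q) = (Q**2 + Q**2) + 1 = 2*Q**2 + 1 = 1 + 2*Q**2)
K(s) = 51 + 8*s (K(s) = 8*s + (1 + 2*5**2) = 8*s + (1 + 2*25) = 8*s + (1 + 50) = 8*s + 51 = 51 + 8*s)
(-1464 + 15589) + K(14) = (-1464 + 15589) + (51 + 8*14) = 14125 + (51 + 112) = 14125 + 163 = 14288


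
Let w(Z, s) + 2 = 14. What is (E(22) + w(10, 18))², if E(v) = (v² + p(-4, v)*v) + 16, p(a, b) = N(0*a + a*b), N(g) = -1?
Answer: 240100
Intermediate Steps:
w(Z, s) = 12 (w(Z, s) = -2 + 14 = 12)
p(a, b) = -1
E(v) = 16 + v² - v (E(v) = (v² - v) + 16 = 16 + v² - v)
(E(22) + w(10, 18))² = ((16 + 22² - 1*22) + 12)² = ((16 + 484 - 22) + 12)² = (478 + 12)² = 490² = 240100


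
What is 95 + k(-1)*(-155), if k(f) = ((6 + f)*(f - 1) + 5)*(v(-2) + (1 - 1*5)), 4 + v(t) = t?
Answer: -7655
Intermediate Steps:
v(t) = -4 + t
k(f) = -50 - 10*(-1 + f)*(6 + f) (k(f) = ((6 + f)*(f - 1) + 5)*((-4 - 2) + (1 - 1*5)) = ((6 + f)*(-1 + f) + 5)*(-6 + (1 - 5)) = ((-1 + f)*(6 + f) + 5)*(-6 - 4) = (5 + (-1 + f)*(6 + f))*(-10) = -50 - 10*(-1 + f)*(6 + f))
95 + k(-1)*(-155) = 95 + (10 - 50*(-1) - 10*(-1)**2)*(-155) = 95 + (10 + 50 - 10*1)*(-155) = 95 + (10 + 50 - 10)*(-155) = 95 + 50*(-155) = 95 - 7750 = -7655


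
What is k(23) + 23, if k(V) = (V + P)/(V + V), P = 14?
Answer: 1095/46 ≈ 23.804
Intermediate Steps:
k(V) = (14 + V)/(2*V) (k(V) = (V + 14)/(V + V) = (14 + V)/((2*V)) = (14 + V)*(1/(2*V)) = (14 + V)/(2*V))
k(23) + 23 = (½)*(14 + 23)/23 + 23 = (½)*(1/23)*37 + 23 = 37/46 + 23 = 1095/46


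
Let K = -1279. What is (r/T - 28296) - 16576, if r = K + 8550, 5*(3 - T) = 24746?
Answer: -1109765787/24731 ≈ -44874.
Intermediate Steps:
T = -24731/5 (T = 3 - 1/5*24746 = 3 - 24746/5 = -24731/5 ≈ -4946.2)
r = 7271 (r = -1279 + 8550 = 7271)
(r/T - 28296) - 16576 = (7271/(-24731/5) - 28296) - 16576 = (7271*(-5/24731) - 28296) - 16576 = (-36355/24731 - 28296) - 16576 = -699824731/24731 - 16576 = -1109765787/24731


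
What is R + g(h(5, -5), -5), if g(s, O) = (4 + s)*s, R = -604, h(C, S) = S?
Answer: -599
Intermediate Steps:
g(s, O) = s*(4 + s)
R + g(h(5, -5), -5) = -604 - 5*(4 - 5) = -604 - 5*(-1) = -604 + 5 = -599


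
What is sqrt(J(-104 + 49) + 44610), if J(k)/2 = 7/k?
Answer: 4*sqrt(8434030)/55 ≈ 211.21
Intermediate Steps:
J(k) = 14/k (J(k) = 2*(7/k) = 14/k)
sqrt(J(-104 + 49) + 44610) = sqrt(14/(-104 + 49) + 44610) = sqrt(14/(-55) + 44610) = sqrt(14*(-1/55) + 44610) = sqrt(-14/55 + 44610) = sqrt(2453536/55) = 4*sqrt(8434030)/55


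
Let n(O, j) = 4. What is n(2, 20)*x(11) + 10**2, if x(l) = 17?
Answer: 168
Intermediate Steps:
n(2, 20)*x(11) + 10**2 = 4*17 + 10**2 = 68 + 100 = 168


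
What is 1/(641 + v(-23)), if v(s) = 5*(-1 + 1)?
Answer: 1/641 ≈ 0.0015601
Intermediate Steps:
v(s) = 0 (v(s) = 5*0 = 0)
1/(641 + v(-23)) = 1/(641 + 0) = 1/641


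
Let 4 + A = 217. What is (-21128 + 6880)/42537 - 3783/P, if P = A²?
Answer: -89703887/214429017 ≈ -0.41834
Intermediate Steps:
A = 213 (A = -4 + 217 = 213)
P = 45369 (P = 213² = 45369)
(-21128 + 6880)/42537 - 3783/P = (-21128 + 6880)/42537 - 3783/45369 = -14248*1/42537 - 3783*1/45369 = -14248/42537 - 1261/15123 = -89703887/214429017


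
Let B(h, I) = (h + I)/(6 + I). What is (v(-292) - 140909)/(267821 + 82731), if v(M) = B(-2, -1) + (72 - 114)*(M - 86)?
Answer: -78146/219095 ≈ -0.35668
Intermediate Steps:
B(h, I) = (I + h)/(6 + I)
v(M) = 18057/5 - 42*M (v(M) = (-1 - 2)/(6 - 1) + (72 - 114)*(M - 86) = -3/5 - 42*(-86 + M) = (⅕)*(-3) + (3612 - 42*M) = -⅗ + (3612 - 42*M) = 18057/5 - 42*M)
(v(-292) - 140909)/(267821 + 82731) = ((18057/5 - 42*(-292)) - 140909)/(267821 + 82731) = ((18057/5 + 12264) - 140909)/350552 = (79377/5 - 140909)*(1/350552) = -625168/5*1/350552 = -78146/219095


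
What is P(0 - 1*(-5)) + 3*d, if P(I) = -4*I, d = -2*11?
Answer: -86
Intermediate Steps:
d = -22
P(0 - 1*(-5)) + 3*d = -4*(0 - 1*(-5)) + 3*(-22) = -4*(0 + 5) - 66 = -4*5 - 66 = -20 - 66 = -86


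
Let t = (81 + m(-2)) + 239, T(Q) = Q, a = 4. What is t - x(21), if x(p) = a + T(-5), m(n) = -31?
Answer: 290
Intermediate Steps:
t = 289 (t = (81 - 31) + 239 = 50 + 239 = 289)
x(p) = -1 (x(p) = 4 - 5 = -1)
t - x(21) = 289 - 1*(-1) = 289 + 1 = 290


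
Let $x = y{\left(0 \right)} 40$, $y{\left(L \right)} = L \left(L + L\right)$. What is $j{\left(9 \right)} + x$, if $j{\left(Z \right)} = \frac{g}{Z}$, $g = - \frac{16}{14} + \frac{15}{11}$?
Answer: $\frac{17}{693} \approx 0.024531$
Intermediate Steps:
$y{\left(L \right)} = 2 L^{2}$ ($y{\left(L \right)} = L 2 L = 2 L^{2}$)
$g = \frac{17}{77}$ ($g = \left(-16\right) \frac{1}{14} + 15 \cdot \frac{1}{11} = - \frac{8}{7} + \frac{15}{11} = \frac{17}{77} \approx 0.22078$)
$x = 0$ ($x = 2 \cdot 0^{2} \cdot 40 = 2 \cdot 0 \cdot 40 = 0 \cdot 40 = 0$)
$j{\left(Z \right)} = \frac{17}{77 Z}$
$j{\left(9 \right)} + x = \frac{17}{77 \cdot 9} + 0 = \frac{17}{77} \cdot \frac{1}{9} + 0 = \frac{17}{693} + 0 = \frac{17}{693}$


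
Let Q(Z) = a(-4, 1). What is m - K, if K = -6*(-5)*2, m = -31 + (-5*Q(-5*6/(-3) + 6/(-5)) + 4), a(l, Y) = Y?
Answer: -92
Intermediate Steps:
Q(Z) = 1
m = -32 (m = -31 + (-5*1 + 4) = -31 + (-5 + 4) = -31 - 1 = -32)
K = 60 (K = 30*2 = 60)
m - K = -32 - 1*60 = -32 - 60 = -92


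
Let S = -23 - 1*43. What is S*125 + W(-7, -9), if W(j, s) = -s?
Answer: -8241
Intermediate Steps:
S = -66 (S = -23 - 43 = -66)
S*125 + W(-7, -9) = -66*125 - 1*(-9) = -8250 + 9 = -8241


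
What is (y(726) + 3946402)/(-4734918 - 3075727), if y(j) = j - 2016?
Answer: -3945112/7810645 ≈ -0.50509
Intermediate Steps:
y(j) = -2016 + j
(y(726) + 3946402)/(-4734918 - 3075727) = ((-2016 + 726) + 3946402)/(-4734918 - 3075727) = (-1290 + 3946402)/(-7810645) = 3945112*(-1/7810645) = -3945112/7810645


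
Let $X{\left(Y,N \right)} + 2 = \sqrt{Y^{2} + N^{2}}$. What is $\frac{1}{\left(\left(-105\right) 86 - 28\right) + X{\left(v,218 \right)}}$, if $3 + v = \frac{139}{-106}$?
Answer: $- \frac{101798160}{921757141087} - \frac{106 \sqrt{534188513}}{921757141087} \approx -0.0001131$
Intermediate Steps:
$v = - \frac{457}{106}$ ($v = -3 + \frac{139}{-106} = -3 + 139 \left(- \frac{1}{106}\right) = -3 - \frac{139}{106} = - \frac{457}{106} \approx -4.3113$)
$X{\left(Y,N \right)} = -2 + \sqrt{N^{2} + Y^{2}}$ ($X{\left(Y,N \right)} = -2 + \sqrt{Y^{2} + N^{2}} = -2 + \sqrt{N^{2} + Y^{2}}$)
$\frac{1}{\left(\left(-105\right) 86 - 28\right) + X{\left(v,218 \right)}} = \frac{1}{\left(\left(-105\right) 86 - 28\right) - \left(2 - \sqrt{218^{2} + \left(- \frac{457}{106}\right)^{2}}\right)} = \frac{1}{\left(-9030 - 28\right) - \left(2 - \sqrt{47524 + \frac{208849}{11236}}\right)} = \frac{1}{-9058 - \left(2 - \sqrt{\frac{534188513}{11236}}\right)} = \frac{1}{-9058 - \left(2 - \frac{\sqrt{534188513}}{106}\right)} = \frac{1}{-9060 + \frac{\sqrt{534188513}}{106}}$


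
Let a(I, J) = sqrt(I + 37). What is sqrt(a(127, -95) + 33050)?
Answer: sqrt(33050 + 2*sqrt(41)) ≈ 181.83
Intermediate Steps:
a(I, J) = sqrt(37 + I)
sqrt(a(127, -95) + 33050) = sqrt(sqrt(37 + 127) + 33050) = sqrt(sqrt(164) + 33050) = sqrt(2*sqrt(41) + 33050) = sqrt(33050 + 2*sqrt(41))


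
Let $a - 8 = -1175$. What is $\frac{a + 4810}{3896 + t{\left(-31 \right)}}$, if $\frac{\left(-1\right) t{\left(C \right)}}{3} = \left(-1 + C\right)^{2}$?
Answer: $\frac{3643}{824} \approx 4.4211$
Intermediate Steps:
$a = -1167$ ($a = 8 - 1175 = -1167$)
$t{\left(C \right)} = - 3 \left(-1 + C\right)^{2}$
$\frac{a + 4810}{3896 + t{\left(-31 \right)}} = \frac{-1167 + 4810}{3896 - 3 \left(-1 - 31\right)^{2}} = \frac{3643}{3896 - 3 \left(-32\right)^{2}} = \frac{3643}{3896 - 3072} = \frac{3643}{824}$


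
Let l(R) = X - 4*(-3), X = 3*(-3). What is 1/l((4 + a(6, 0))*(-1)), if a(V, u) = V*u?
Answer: ⅓ ≈ 0.33333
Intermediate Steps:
X = -9
l(R) = 3 (l(R) = -9 - 4*(-3) = -9 + 12 = 3)
1/l((4 + a(6, 0))*(-1)) = 1/3 = ⅓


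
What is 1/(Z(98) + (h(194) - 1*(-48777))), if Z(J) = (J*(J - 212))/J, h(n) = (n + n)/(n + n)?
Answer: 1/48664 ≈ 2.0549e-5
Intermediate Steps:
h(n) = 1 (h(n) = (2*n)/((2*n)) = (2*n)*(1/(2*n)) = 1)
Z(J) = -212 + J (Z(J) = (J*(-212 + J))/J = -212 + J)
1/(Z(98) + (h(194) - 1*(-48777))) = 1/((-212 + 98) + (1 - 1*(-48777))) = 1/(-114 + (1 + 48777)) = 1/(-114 + 48778) = 1/48664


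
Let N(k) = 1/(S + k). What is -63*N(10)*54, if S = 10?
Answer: -1701/10 ≈ -170.10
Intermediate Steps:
N(k) = 1/(10 + k)
-63*N(10)*54 = -63/(10 + 10)*54 = -63/20*54 = -1701/10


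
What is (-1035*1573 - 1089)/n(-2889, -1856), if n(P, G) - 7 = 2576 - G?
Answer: -1629144/4439 ≈ -367.01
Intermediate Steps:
n(P, G) = 2583 - G (n(P, G) = 7 + (2576 - G) = 2583 - G)
(-1035*1573 - 1089)/n(-2889, -1856) = (-1035*1573 - 1089)/(2583 - 1*(-1856)) = (-1628055 - 1089)/(2583 + 1856) = -1629144/4439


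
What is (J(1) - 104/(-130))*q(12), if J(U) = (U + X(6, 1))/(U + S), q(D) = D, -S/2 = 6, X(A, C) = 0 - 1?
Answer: 48/5 ≈ 9.6000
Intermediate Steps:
X(A, C) = -1
S = -12 (S = -2*6 = -12)
J(U) = (-1 + U)/(-12 + U) (J(U) = (U - 1)/(U - 12) = (-1 + U)/(-12 + U))
(J(1) - 104/(-130))*q(12) = ((-1 + 1)/(-12 + 1) - 104/(-130))*12 = (0/(-11) - 104*(-1/130))*12 = (-1/11*0 + ⅘)*12 = (0 + ⅘)*12 = (⅘)*12 = 48/5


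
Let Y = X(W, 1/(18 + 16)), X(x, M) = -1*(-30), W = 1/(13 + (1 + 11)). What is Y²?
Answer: 900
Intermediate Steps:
W = 1/25 (W = 1/(13 + 12) = 1/25 ≈ 0.040000)
X(x, M) = 30
Y = 30
Y² = 30² = 900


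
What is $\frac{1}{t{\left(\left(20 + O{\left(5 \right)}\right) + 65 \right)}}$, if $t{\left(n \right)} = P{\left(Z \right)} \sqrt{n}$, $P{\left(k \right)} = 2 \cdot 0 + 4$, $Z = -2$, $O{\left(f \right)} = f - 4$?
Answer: $\frac{\sqrt{86}}{344} \approx 0.026958$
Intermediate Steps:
$O{\left(f \right)} = -4 + f$
$P{\left(k \right)} = 4$ ($P{\left(k \right)} = 0 + 4 = 4$)
$t{\left(n \right)} = 4 \sqrt{n}$
$\frac{1}{t{\left(\left(20 + O{\left(5 \right)}\right) + 65 \right)}} = \frac{1}{4 \sqrt{\left(20 + \left(-4 + 5\right)\right) + 65}} = \frac{1}{4 \sqrt{\left(20 + 1\right) + 65}} = \frac{1}{4 \sqrt{21 + 65}} = \frac{1}{4 \sqrt{86}} = \frac{\sqrt{86}}{344}$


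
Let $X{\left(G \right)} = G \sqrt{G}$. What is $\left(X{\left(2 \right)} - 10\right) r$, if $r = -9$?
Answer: $90 - 18 \sqrt{2} \approx 64.544$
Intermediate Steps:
$X{\left(G \right)} = G^{\frac{3}{2}}$
$\left(X{\left(2 \right)} - 10\right) r = \left(2^{\frac{3}{2}} - 10\right) \left(-9\right) = \left(2 \sqrt{2} - 10\right) \left(-9\right) = \left(-10 + 2 \sqrt{2}\right) \left(-9\right) = 90 - 18 \sqrt{2}$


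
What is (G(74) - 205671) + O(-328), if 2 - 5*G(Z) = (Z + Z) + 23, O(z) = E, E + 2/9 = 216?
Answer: -9247006/45 ≈ -2.0549e+5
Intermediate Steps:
E = 1942/9 (E = -2/9 + 216 = 1942/9 ≈ 215.78)
O(z) = 1942/9
G(Z) = -21/5 - 2*Z/5 (G(Z) = ⅖ - ((Z + Z) + 23)/5 = ⅖ - (2*Z + 23)/5 = ⅖ - (23 + 2*Z)/5 = ⅖ + (-23/5 - 2*Z/5) = -21/5 - 2*Z/5)
(G(74) - 205671) + O(-328) = ((-21/5 - ⅖*74) - 205671) + 1942/9 = ((-21/5 - 148/5) - 205671) + 1942/9 = (-169/5 - 205671) + 1942/9 = -1028524/5 + 1942/9 = -9247006/45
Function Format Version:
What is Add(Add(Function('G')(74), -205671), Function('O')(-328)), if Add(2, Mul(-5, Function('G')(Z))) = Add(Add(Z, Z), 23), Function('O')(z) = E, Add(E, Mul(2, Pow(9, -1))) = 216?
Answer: Rational(-9247006, 45) ≈ -2.0549e+5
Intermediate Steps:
E = Rational(1942, 9) (E = Add(Rational(-2, 9), 216) = Rational(1942, 9) ≈ 215.78)
Function('O')(z) = Rational(1942, 9)
Function('G')(Z) = Add(Rational(-21, 5), Mul(Rational(-2, 5), Z)) (Function('G')(Z) = Add(Rational(2, 5), Mul(Rational(-1, 5), Add(Add(Z, Z), 23))) = Add(Rational(2, 5), Mul(Rational(-1, 5), Add(Mul(2, Z), 23))) = Add(Rational(2, 5), Mul(Rational(-1, 5), Add(23, Mul(2, Z)))) = Add(Rational(2, 5), Add(Rational(-23, 5), Mul(Rational(-2, 5), Z))) = Add(Rational(-21, 5), Mul(Rational(-2, 5), Z)))
Add(Add(Function('G')(74), -205671), Function('O')(-328)) = Add(Add(Add(Rational(-21, 5), Mul(Rational(-2, 5), 74)), -205671), Rational(1942, 9)) = Add(Add(Add(Rational(-21, 5), Rational(-148, 5)), -205671), Rational(1942, 9)) = Add(Add(Rational(-169, 5), -205671), Rational(1942, 9)) = Add(Rational(-1028524, 5), Rational(1942, 9)) = Rational(-9247006, 45)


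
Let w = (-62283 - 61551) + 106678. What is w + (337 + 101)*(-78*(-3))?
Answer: 85336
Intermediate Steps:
w = -17156 (w = -123834 + 106678 = -17156)
w + (337 + 101)*(-78*(-3)) = -17156 + (337 + 101)*(-78*(-3)) = -17156 + 438*234 = -17156 + 102492 = 85336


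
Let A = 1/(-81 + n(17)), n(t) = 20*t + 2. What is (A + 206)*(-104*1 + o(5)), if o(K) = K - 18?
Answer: -698971/29 ≈ -24102.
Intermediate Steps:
n(t) = 2 + 20*t
A = 1/261 (A = 1/(-81 + (2 + 20*17)) = 1/(-81 + (2 + 340)) = 1/(-81 + 342) = 1/261 ≈ 0.0038314)
o(K) = -18 + K
(A + 206)*(-104*1 + o(5)) = (1/261 + 206)*(-104*1 + (-18 + 5)) = 53767*(-104 - 13)/261 = (53767/261)*(-117) = -698971/29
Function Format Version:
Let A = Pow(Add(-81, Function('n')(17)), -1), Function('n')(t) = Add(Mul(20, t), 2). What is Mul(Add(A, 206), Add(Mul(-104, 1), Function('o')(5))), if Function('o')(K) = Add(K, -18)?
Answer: Rational(-698971, 29) ≈ -24102.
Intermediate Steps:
Function('n')(t) = Add(2, Mul(20, t))
A = Rational(1, 261) (A = Pow(Add(-81, Add(2, Mul(20, 17))), -1) = Pow(Add(-81, Add(2, 340)), -1) = Pow(Add(-81, 342), -1) = Pow(261, -1) = Rational(1, 261) ≈ 0.0038314)
Function('o')(K) = Add(-18, K)
Mul(Add(A, 206), Add(Mul(-104, 1), Function('o')(5))) = Mul(Add(Rational(1, 261), 206), Add(Mul(-104, 1), Add(-18, 5))) = Mul(Rational(53767, 261), Add(-104, -13)) = Mul(Rational(53767, 261), -117) = Rational(-698971, 29)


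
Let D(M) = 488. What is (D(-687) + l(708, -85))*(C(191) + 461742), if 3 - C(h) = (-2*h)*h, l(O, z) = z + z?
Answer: 170036826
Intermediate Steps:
l(O, z) = 2*z
C(h) = 3 + 2*h**2 (C(h) = 3 - (-2*h)*h = 3 - (-2)*h**2 = 3 + 2*h**2)
(D(-687) + l(708, -85))*(C(191) + 461742) = (488 + 2*(-85))*((3 + 2*191**2) + 461742) = (488 - 170)*((3 + 2*36481) + 461742) = 318*((3 + 72962) + 461742) = 318*(72965 + 461742) = 318*534707 = 170036826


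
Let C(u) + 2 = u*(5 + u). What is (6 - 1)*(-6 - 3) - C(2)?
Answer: -57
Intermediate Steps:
C(u) = -2 + u*(5 + u)
(6 - 1)*(-6 - 3) - C(2) = (6 - 1)*(-6 - 3) - (-2 + 2² + 5*2) = 5*(-9) - (-2 + 4 + 10) = -45 - 1*12 = -45 - 12 = -57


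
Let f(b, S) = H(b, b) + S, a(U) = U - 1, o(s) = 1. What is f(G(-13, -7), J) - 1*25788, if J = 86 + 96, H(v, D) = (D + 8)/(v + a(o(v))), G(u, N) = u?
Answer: -332873/13 ≈ -25606.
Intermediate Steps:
a(U) = -1 + U
H(v, D) = (8 + D)/v (H(v, D) = (D + 8)/(v + (-1 + 1)) = (8 + D)/(v + 0) = (8 + D)/v)
J = 182
f(b, S) = S + (8 + b)/b (f(b, S) = (8 + b)/b + S = S + (8 + b)/b)
f(G(-13, -7), J) - 1*25788 = (1 + 182 + 8/(-13)) - 1*25788 = (1 + 182 + 8*(-1/13)) - 25788 = (1 + 182 - 8/13) - 25788 = 2371/13 - 25788 = -332873/13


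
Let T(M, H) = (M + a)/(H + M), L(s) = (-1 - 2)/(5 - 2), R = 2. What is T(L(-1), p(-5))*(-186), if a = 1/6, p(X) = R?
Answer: 155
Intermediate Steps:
p(X) = 2
L(s) = -1 (L(s) = -3/3 = -3*⅓ = -1)
a = ⅙ ≈ 0.16667
T(M, H) = (⅙ + M)/(H + M) (T(M, H) = (M + ⅙)/(H + M) = (⅙ + M)/(H + M))
T(L(-1), p(-5))*(-186) = ((⅙ - 1)/(2 - 1))*(-186) = (-⅚/1)*(-186) = (1*(-⅚))*(-186) = -⅚*(-186) = 155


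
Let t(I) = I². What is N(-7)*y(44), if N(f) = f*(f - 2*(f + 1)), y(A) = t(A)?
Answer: -67760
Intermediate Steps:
y(A) = A²
N(f) = f*(-2 - f) (N(f) = f*(f - 2*(1 + f)) = f*(f + (-2 - 2*f)) = f*(-2 - f))
N(-7)*y(44) = -1*(-7)*(2 - 7)*44² = -1*(-7)*(-5)*1936 = -35*1936 = -67760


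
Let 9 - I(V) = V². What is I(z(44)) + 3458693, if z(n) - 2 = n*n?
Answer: -297142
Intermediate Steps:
z(n) = 2 + n² (z(n) = 2 + n*n = 2 + n²)
I(V) = 9 - V²
I(z(44)) + 3458693 = (9 - (2 + 44²)²) + 3458693 = (9 - (2 + 1936)²) + 3458693 = (9 - 1*1938²) + 3458693 = (9 - 1*3755844) + 3458693 = (9 - 3755844) + 3458693 = -3755835 + 3458693 = -297142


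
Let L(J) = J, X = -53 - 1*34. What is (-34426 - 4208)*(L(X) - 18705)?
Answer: 726010128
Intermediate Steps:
X = -87 (X = -53 - 34 = -87)
(-34426 - 4208)*(L(X) - 18705) = (-34426 - 4208)*(-87 - 18705) = -38634*(-18792) = 726010128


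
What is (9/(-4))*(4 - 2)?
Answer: -9/2 ≈ -4.5000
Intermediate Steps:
(9/(-4))*(4 - 2) = -¼*9*2 = -9/4*2 = -9/2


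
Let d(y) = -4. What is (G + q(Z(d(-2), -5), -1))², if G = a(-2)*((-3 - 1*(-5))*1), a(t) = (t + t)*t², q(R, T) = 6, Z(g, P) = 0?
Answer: 676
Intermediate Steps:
a(t) = 2*t³ (a(t) = (2*t)*t² = 2*t³)
G = -32 (G = (2*(-2)³)*((-3 - 1*(-5))*1) = (2*(-8))*((-3 + 5)*1) = -32 ≈ -32.000)
(G + q(Z(d(-2), -5), -1))² = (-32 + 6)² = (-26)² = 676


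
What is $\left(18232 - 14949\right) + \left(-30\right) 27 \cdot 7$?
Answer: $-2387$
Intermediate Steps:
$\left(18232 - 14949\right) + \left(-30\right) 27 \cdot 7 = 3283 - 5670 = -2387$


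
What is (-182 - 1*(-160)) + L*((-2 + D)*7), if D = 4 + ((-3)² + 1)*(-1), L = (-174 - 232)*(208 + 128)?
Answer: 7639274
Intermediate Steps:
L = -136416 (L = -406*336 = -136416)
D = -6 (D = 4 + (9 + 1)*(-1) = 4 + 10*(-1) = 4 - 10 = -6)
(-182 - 1*(-160)) + L*((-2 + D)*7) = (-182 - 1*(-160)) - 136416*(-2 - 6)*7 = (-182 + 160) - (-1091328)*7 = -22 - 136416*(-56) = -22 + 7639296 = 7639274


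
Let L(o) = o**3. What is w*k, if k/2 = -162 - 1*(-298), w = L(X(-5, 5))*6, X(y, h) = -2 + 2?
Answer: 0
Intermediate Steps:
X(y, h) = 0
w = 0 (w = 0**3*6 = 0*6 = 0)
k = 272 (k = 2*(-162 - 1*(-298)) = 2*(-162 + 298) = 2*136 = 272)
w*k = 0*272 = 0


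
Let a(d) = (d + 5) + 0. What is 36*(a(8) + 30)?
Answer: 1548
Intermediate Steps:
a(d) = 5 + d (a(d) = (5 + d) + 0 = 5 + d)
36*(a(8) + 30) = 36*((5 + 8) + 30) = 36*(13 + 30) = 36*43 = 1548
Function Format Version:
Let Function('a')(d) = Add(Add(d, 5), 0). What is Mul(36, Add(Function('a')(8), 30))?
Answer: 1548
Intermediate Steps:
Function('a')(d) = Add(5, d) (Function('a')(d) = Add(Add(5, d), 0) = Add(5, d))
Mul(36, Add(Function('a')(8), 30)) = Mul(36, Add(Add(5, 8), 30)) = Mul(36, Add(13, 30)) = Mul(36, 43) = 1548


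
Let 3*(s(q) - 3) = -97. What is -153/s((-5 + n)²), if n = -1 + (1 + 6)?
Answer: 459/88 ≈ 5.2159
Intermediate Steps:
n = 6 (n = -1 + 7 = 6)
s(q) = -88/3 (s(q) = 3 + (⅓)*(-97) = 3 - 97/3 = -88/3)
-153/s((-5 + n)²) = -153/(-88/3) = -153*(-3/88) = 459/88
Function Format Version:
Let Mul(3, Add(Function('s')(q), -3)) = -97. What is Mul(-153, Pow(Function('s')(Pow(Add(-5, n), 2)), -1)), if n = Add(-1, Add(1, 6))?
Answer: Rational(459, 88) ≈ 5.2159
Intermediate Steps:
n = 6 (n = Add(-1, 7) = 6)
Function('s')(q) = Rational(-88, 3) (Function('s')(q) = Add(3, Mul(Rational(1, 3), -97)) = Add(3, Rational(-97, 3)) = Rational(-88, 3))
Mul(-153, Pow(Function('s')(Pow(Add(-5, n), 2)), -1)) = Mul(-153, Pow(Rational(-88, 3), -1)) = Mul(-153, Rational(-3, 88)) = Rational(459, 88)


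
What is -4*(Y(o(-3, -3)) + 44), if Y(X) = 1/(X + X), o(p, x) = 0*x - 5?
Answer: -878/5 ≈ -175.60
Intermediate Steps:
o(p, x) = -5 (o(p, x) = 0 - 5 = -5)
Y(X) = 1/(2*X)
-4*(Y(o(-3, -3)) + 44) = -4*((1/2)/(-5) + 44) = -4*((1/2)*(-1/5) + 44) = -4*(-1/10 + 44) = -4*439/10 = -878/5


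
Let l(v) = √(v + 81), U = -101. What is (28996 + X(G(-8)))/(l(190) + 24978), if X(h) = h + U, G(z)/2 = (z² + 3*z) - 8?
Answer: 723337902/623900213 - 28959*√271/623900213 ≈ 1.1586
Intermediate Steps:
l(v) = √(81 + v)
G(z) = -16 + 2*z² + 6*z (G(z) = 2*((z² + 3*z) - 8) = 2*(-8 + z² + 3*z) = -16 + 2*z² + 6*z)
X(h) = -101 + h (X(h) = h - 101 = -101 + h)
(28996 + X(G(-8)))/(l(190) + 24978) = (28996 + (-101 + (-16 + 2*(-8)² + 6*(-8))))/(√(81 + 190) + 24978) = (28996 + (-101 + (-16 + 2*64 - 48)))/(√271 + 24978) = (28996 + (-101 + (-16 + 128 - 48)))/(24978 + √271) = (28996 + (-101 + 64))/(24978 + √271) = (28996 - 37)/(24978 + √271) = 28959/(24978 + √271)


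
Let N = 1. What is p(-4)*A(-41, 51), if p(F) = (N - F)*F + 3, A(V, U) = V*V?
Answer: -28577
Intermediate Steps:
A(V, U) = V²
p(F) = 3 + F*(1 - F) (p(F) = (1 - F)*F + 3 = F*(1 - F) + 3 = 3 + F*(1 - F))
p(-4)*A(-41, 51) = (3 - 4 - 1*(-4)²)*(-41)² = (3 - 4 - 1*16)*1681 = (3 - 4 - 16)*1681 = -17*1681 = -28577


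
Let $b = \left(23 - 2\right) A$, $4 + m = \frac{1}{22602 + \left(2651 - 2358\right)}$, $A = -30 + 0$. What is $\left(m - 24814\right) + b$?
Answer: $- \frac{582631959}{22895} \approx -25448.0$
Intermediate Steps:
$A = -30$
$m = - \frac{91579}{22895}$ ($m = -4 + \frac{1}{22602 + \left(2651 - 2358\right)} = -4 + \frac{1}{22602 + 293} = -4 + \frac{1}{22895} = - \frac{91579}{22895} \approx -4.0$)
$b = -630$ ($b = \left(23 - 2\right) \left(-30\right) = 21 \left(-30\right) = -630$)
$\left(m - 24814\right) + b = \left(- \frac{91579}{22895} - 24814\right) - 630 = - \frac{568208109}{22895} - 630 = - \frac{582631959}{22895}$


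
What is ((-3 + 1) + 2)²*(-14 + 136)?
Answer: 0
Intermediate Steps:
((-3 + 1) + 2)²*(-14 + 136) = (-2 + 2)²*122 = 0²*122 = 0*122 = 0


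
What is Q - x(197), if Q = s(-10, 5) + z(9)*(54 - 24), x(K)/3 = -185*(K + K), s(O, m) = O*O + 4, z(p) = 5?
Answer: 218924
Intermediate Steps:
s(O, m) = 4 + O**2 (s(O, m) = O**2 + 4 = 4 + O**2)
x(K) = -1110*K (x(K) = 3*(-185*(K + K)) = 3*(-370*K) = -1110*K)
Q = 254 (Q = (4 + (-10)**2) + 5*(54 - 24) = (4 + 100) + 5*30 = 104 + 150 = 254)
Q - x(197) = 254 - (-1110)*197 = 254 - 1*(-218670) = 254 + 218670 = 218924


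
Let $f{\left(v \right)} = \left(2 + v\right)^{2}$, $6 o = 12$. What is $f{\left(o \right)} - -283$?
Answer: $299$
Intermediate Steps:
$o = 2$ ($o = \frac{1}{6} \cdot 12 = 2$)
$f{\left(o \right)} - -283 = \left(2 + 2\right)^{2} - -283 = 4^{2} + 283 = 16 + 283 = 299$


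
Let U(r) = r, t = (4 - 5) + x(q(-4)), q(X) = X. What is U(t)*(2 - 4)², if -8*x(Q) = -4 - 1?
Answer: -3/2 ≈ -1.5000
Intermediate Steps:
x(Q) = 5/8 (x(Q) = -(-4 - 1)/8 = -⅛*(-5) = 5/8)
t = -3/8 (t = (4 - 5) + 5/8 = -1 + 5/8 = -3/8 ≈ -0.37500)
U(t)*(2 - 4)² = -3*(2 - 4)²/8 = -3/8*(-2)² = -3/8*4 = -3/2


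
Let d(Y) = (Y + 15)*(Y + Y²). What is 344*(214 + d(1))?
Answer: 84624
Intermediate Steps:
d(Y) = (15 + Y)*(Y + Y²)
344*(214 + d(1)) = 344*(214 + 1*(15 + 1² + 16*1)) = 344*(214 + 1*(15 + 1 + 16)) = 344*(214 + 1*32) = 344*(214 + 32) = 344*246 = 84624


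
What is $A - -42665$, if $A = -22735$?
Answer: $19930$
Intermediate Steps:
$A - -42665 = -22735 - -42665 = -22735 + 42665 = 19930$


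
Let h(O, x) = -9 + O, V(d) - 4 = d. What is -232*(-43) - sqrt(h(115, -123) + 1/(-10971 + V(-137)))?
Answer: 9976 - sqrt(816853962)/2776 ≈ 9965.7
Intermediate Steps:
V(d) = 4 + d
-232*(-43) - sqrt(h(115, -123) + 1/(-10971 + V(-137))) = -232*(-43) - sqrt((-9 + 115) + 1/(-10971 + (4 - 137))) = 9976 - sqrt(106 + 1/(-10971 - 133)) = 9976 - sqrt(106 + 1/(-11104)) = 9976 - sqrt(106 - 1/11104) = 9976 - sqrt(1177023/11104) = 9976 - sqrt(816853962)/2776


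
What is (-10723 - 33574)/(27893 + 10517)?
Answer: -44297/38410 ≈ -1.1533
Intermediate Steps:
(-10723 - 33574)/(27893 + 10517) = -44297/38410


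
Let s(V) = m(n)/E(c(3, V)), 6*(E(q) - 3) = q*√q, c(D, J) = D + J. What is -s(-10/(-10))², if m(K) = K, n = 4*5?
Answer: -3600/169 ≈ -21.302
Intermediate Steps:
E(q) = 3 + q^(3/2)/6 (E(q) = 3 + (q*√q)/6 = 3 + q^(3/2)/6)
n = 20
s(V) = 20/(3 + (3 + V)^(3/2)/6)
-s(-10/(-10))² = -(120/(18 + (3 - 10/(-10))^(3/2)))² = -(120/(18 + (3 - 10*(-⅒))^(3/2)))² = -(120/(18 + (3 + 1)^(3/2)))² = -(120/(18 + 4^(3/2)))² = -(120/(18 + 8))² = -(120/26)² = -(120*(1/26))² = -(60/13)² = -1*3600/169 = -3600/169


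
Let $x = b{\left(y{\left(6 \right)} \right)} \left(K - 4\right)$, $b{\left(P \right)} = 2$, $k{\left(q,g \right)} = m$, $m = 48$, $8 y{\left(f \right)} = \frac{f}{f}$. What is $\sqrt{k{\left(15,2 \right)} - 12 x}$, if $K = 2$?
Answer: $4 \sqrt{6} \approx 9.798$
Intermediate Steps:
$y{\left(f \right)} = \frac{1}{8}$ ($y{\left(f \right)} = \frac{f \frac{1}{f}}{8} = \frac{1}{8} \cdot 1 = \frac{1}{8}$)
$k{\left(q,g \right)} = 48$
$x = -4$ ($x = 2 \left(2 - 4\right) = 2 \left(-2\right) = -4$)
$\sqrt{k{\left(15,2 \right)} - 12 x} = \sqrt{48 - -48} = \sqrt{48 + 48} = \sqrt{96} = 4 \sqrt{6}$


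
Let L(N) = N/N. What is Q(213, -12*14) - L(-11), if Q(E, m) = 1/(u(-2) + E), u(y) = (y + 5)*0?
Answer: -212/213 ≈ -0.99531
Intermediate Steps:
L(N) = 1
u(y) = 0 (u(y) = (5 + y)*0 = 0)
Q(E, m) = 1/E (Q(E, m) = 1/(0 + E) = 1/E)
Q(213, -12*14) - L(-11) = 1/213 - 1*1 = 1/213 - 1 = -212/213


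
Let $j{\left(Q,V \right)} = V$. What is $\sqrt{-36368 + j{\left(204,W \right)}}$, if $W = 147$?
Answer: $i \sqrt{36221} \approx 190.32 i$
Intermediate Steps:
$\sqrt{-36368 + j{\left(204,W \right)}} = \sqrt{-36368 + 147} = \sqrt{-36221} = i \sqrt{36221}$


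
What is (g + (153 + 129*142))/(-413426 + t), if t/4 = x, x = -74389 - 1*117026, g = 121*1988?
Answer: -259019/1179086 ≈ -0.21968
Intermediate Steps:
g = 240548
x = -191415 (x = -74389 - 117026 = -191415)
t = -765660 (t = 4*(-191415) = -765660)
(g + (153 + 129*142))/(-413426 + t) = (240548 + (153 + 129*142))/(-413426 - 765660) = (240548 + (153 + 18318))/(-1179086) = (240548 + 18471)*(-1/1179086) = 259019*(-1/1179086) = -259019/1179086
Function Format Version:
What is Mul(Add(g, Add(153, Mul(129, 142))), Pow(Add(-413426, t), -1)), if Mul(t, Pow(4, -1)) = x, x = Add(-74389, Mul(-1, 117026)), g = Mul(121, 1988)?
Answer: Rational(-259019, 1179086) ≈ -0.21968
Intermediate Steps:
g = 240548
x = -191415 (x = Add(-74389, -117026) = -191415)
t = -765660 (t = Mul(4, -191415) = -765660)
Mul(Add(g, Add(153, Mul(129, 142))), Pow(Add(-413426, t), -1)) = Mul(Add(240548, Add(153, Mul(129, 142))), Pow(Add(-413426, -765660), -1)) = Mul(Add(240548, Add(153, 18318)), Pow(-1179086, -1)) = Mul(Add(240548, 18471), Rational(-1, 1179086)) = Mul(259019, Rational(-1, 1179086)) = Rational(-259019, 1179086)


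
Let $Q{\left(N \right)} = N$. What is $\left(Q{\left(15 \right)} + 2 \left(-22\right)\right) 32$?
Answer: $-928$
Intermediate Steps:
$\left(Q{\left(15 \right)} + 2 \left(-22\right)\right) 32 = \left(15 + 2 \left(-22\right)\right) 32 = \left(15 - 44\right) 32 = \left(-29\right) 32 = -928$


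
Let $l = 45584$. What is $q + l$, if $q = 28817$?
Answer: $74401$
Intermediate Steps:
$q + l = 28817 + 45584 = 74401$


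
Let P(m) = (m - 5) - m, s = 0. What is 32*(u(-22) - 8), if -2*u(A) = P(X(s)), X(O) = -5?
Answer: -176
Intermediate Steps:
P(m) = -5 (P(m) = (-5 + m) - m = -5)
u(A) = 5/2 (u(A) = -½*(-5) = 5/2)
32*(u(-22) - 8) = 32*(5/2 - 8) = 32*(-11/2) = -176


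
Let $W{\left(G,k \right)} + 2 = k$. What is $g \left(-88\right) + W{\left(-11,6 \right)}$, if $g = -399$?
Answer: $35116$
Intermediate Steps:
$W{\left(G,k \right)} = -2 + k$
$g \left(-88\right) + W{\left(-11,6 \right)} = \left(-399\right) \left(-88\right) + \left(-2 + 6\right) = 35112 + 4 = 35116$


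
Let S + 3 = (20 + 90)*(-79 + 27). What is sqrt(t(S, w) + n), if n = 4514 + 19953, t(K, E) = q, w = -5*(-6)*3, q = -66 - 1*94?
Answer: sqrt(24307) ≈ 155.91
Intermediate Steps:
q = -160 (q = -66 - 94 = -160)
S = -5723 (S = -3 + (20 + 90)*(-79 + 27) = -3 + 110*(-52) = -3 - 5720 = -5723)
w = 90 (w = 30*3 = 90)
t(K, E) = -160
n = 24467
sqrt(t(S, w) + n) = sqrt(-160 + 24467) = sqrt(24307)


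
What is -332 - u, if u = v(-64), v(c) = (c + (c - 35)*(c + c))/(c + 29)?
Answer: 988/35 ≈ 28.229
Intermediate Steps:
v(c) = (c + 2*c*(-35 + c))/(29 + c) (v(c) = (c + (-35 + c)*(2*c))/(29 + c) = (c + 2*c*(-35 + c))/(29 + c))
u = -12608/35 (u = -64*(-69 + 2*(-64))/(29 - 64) = -64*(-69 - 128)/(-35) = -64*(-1/35)*(-197) = -12608/35 ≈ -360.23)
-332 - u = -332 - 1*(-12608/35) = -332 + 12608/35 = 988/35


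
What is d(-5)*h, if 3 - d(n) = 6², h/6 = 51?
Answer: -10098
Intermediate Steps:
h = 306 (h = 6*51 = 306)
d(n) = -33 (d(n) = 3 - 1*6² = 3 - 1*36 = 3 - 36 = -33)
d(-5)*h = -33*306 = -10098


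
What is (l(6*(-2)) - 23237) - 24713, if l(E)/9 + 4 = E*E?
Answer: -46690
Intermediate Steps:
l(E) = -36 + 9*E**2 (l(E) = -36 + 9*(E*E) = -36 + 9*E**2)
(l(6*(-2)) - 23237) - 24713 = ((-36 + 9*(6*(-2))**2) - 23237) - 24713 = ((-36 + 9*(-12)**2) - 23237) - 24713 = ((-36 + 9*144) - 23237) - 24713 = ((-36 + 1296) - 23237) - 24713 = (1260 - 23237) - 24713 = -21977 - 24713 = -46690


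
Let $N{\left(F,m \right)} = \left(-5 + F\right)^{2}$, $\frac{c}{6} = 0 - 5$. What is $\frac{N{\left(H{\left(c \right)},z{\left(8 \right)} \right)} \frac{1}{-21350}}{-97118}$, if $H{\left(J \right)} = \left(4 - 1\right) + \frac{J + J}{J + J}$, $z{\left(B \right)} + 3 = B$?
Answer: $\frac{1}{2073469300} \approx 4.8228 \cdot 10^{-10}$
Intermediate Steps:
$z{\left(B \right)} = -3 + B$
$c = -30$ ($c = 6 \left(0 - 5\right) = 6 \left(-5\right) = -30$)
$H{\left(J \right)} = 4$ ($H{\left(J \right)} = 3 + \frac{2 J}{2 J} = 3 + 2 J \frac{1}{2 J} = 3 + 1 = 4$)
$\frac{N{\left(H{\left(c \right)},z{\left(8 \right)} \right)} \frac{1}{-21350}}{-97118} = \frac{\left(-5 + 4\right)^{2} \frac{1}{-21350}}{-97118} = \left(-1\right)^{2} \left(- \frac{1}{21350}\right) \left(- \frac{1}{97118}\right) = 1 \left(- \frac{1}{21350}\right) \left(- \frac{1}{97118}\right) = \left(- \frac{1}{21350}\right) \left(- \frac{1}{97118}\right) = \frac{1}{2073469300}$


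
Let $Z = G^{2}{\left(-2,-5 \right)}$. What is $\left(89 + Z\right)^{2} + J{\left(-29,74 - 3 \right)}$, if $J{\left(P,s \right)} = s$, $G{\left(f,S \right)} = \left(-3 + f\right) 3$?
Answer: $98667$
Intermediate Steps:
$G{\left(f,S \right)} = -9 + 3 f$
$Z = 225$ ($Z = \left(-9 + 3 \left(-2\right)\right)^{2} = \left(-9 - 6\right)^{2} = \left(-15\right)^{2} = 225$)
$\left(89 + Z\right)^{2} + J{\left(-29,74 - 3 \right)} = \left(89 + 225\right)^{2} + \left(74 - 3\right) = 314^{2} + 71 = 98596 + 71 = 98667$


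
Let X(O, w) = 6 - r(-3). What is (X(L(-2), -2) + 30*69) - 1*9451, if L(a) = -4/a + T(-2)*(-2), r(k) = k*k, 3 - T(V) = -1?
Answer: -7384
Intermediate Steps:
T(V) = 4 (T(V) = 3 - 1*(-1) = 3 + 1 = 4)
r(k) = k²
L(a) = -8 - 4/a (L(a) = -4/a + 4*(-2) = -4/a - 8 = -8 - 4/a)
X(O, w) = -3 (X(O, w) = 6 - 1*(-3)² = 6 - 1*9 = 6 - 9 = -3)
(X(L(-2), -2) + 30*69) - 1*9451 = (-3 + 30*69) - 1*9451 = (-3 + 2070) - 9451 = 2067 - 9451 = -7384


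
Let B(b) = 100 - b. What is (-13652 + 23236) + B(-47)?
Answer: 9731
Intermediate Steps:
(-13652 + 23236) + B(-47) = (-13652 + 23236) + (100 - 1*(-47)) = 9584 + (100 + 47) = 9584 + 147 = 9731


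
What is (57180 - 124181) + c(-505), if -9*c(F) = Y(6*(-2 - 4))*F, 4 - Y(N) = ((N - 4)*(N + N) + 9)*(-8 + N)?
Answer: 63592591/9 ≈ 7.0658e+6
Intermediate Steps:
Y(N) = 4 - (-8 + N)*(9 + 2*N*(-4 + N)) (Y(N) = 4 - ((N - 4)*(N + N) + 9)*(-8 + N) = 4 - ((-4 + N)*(2*N) + 9)*(-8 + N) = 4 - (2*N*(-4 + N) + 9)*(-8 + N) = 4 - (9 + 2*N*(-4 + N))*(-8 + N) = 4 - (-8 + N)*(9 + 2*N*(-4 + N)))
c(F) = -127120*F/9 (c(F) = -(76 - 438*(-2 - 4) - 2*216*(-2 - 4)**3 + 24*(6*(-2 - 4))**2)*F/9 = -(76 - 438*(-6) - 2*(6*(-6))**3 + 24*(6*(-6))**2)*F/9 = -(76 - 73*(-36) - 2*(-36)**3 + 24*(-36)**2)*F/9 = -(76 + 2628 - 2*(-46656) + 24*1296)*F/9 = -(76 + 2628 + 93312 + 31104)*F/9 = -127120*F/9)
(57180 - 124181) + c(-505) = (57180 - 124181) - 127120/9*(-505) = -67001 + 64195600/9 = 63592591/9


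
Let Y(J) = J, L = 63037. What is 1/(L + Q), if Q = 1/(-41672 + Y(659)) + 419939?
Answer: 41013/19808294687 ≈ 2.0705e-6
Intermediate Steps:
Q = 17222958206/41013 (Q = 1/(-41672 + 659) + 419939 = 1/(-41013) + 419939 = -1/41013 + 419939 = 17222958206/41013 ≈ 4.1994e+5)
1/(L + Q) = 1/(63037 + 17222958206/41013) = 1/(19808294687/41013) = 41013/19808294687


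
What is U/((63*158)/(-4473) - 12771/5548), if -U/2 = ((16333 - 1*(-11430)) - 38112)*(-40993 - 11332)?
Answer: 17064454591912/71333 ≈ 2.3922e+8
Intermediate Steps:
U = -1083022850 (U = -2*((16333 - 1*(-11430)) - 38112)*(-40993 - 11332) = -2*((16333 + 11430) - 38112)*(-52325) = -2*(27763 - 38112)*(-52325) = -(-20698)*(-52325) = -2*541511425 = -1083022850)
U/((63*158)/(-4473) - 12771/5548) = -1083022850/((63*158)/(-4473) - 12771/5548) = -1083022850/(9954*(-1/4473) - 12771*1/5548) = -1083022850/(-158/71 - 12771/5548) = -1083022850/(-1783325/393908) = -1083022850*(-393908/1783325) = 17064454591912/71333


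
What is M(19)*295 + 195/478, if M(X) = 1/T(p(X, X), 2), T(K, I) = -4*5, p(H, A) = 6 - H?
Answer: -13711/956 ≈ -14.342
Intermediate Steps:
T(K, I) = -20
M(X) = -1/20 (M(X) = 1/(-20) = -1/20)
M(19)*295 + 195/478 = -1/20*295 + 195/478 = -59/4 + 195*(1/478) = -59/4 + 195/478 = -13711/956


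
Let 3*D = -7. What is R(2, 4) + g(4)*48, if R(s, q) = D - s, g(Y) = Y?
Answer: 563/3 ≈ 187.67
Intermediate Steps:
D = -7/3 (D = (1/3)*(-7) = -7/3 ≈ -2.3333)
R(s, q) = -7/3 - s
R(2, 4) + g(4)*48 = (-7/3 - 1*2) + 4*48 = (-7/3 - 2) + 192 = -13/3 + 192 = 563/3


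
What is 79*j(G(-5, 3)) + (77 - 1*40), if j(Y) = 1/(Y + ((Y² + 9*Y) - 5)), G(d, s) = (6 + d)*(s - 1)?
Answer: 782/19 ≈ 41.158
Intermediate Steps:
G(d, s) = (-1 + s)*(6 + d) (G(d, s) = (6 + d)*(-1 + s) = (-1 + s)*(6 + d))
j(Y) = 1/(-5 + Y² + 10*Y) (j(Y) = 1/(Y + (-5 + Y² + 9*Y)) = 1/(-5 + Y² + 10*Y))
79*j(G(-5, 3)) + (77 - 1*40) = 79/(-5 + (-6 - 1*(-5) + 6*3 - 5*3)² + 10*(-6 - 1*(-5) + 6*3 - 5*3)) + (77 - 1*40) = 79/(-5 + (-6 + 5 + 18 - 15)² + 10*(-6 + 5 + 18 - 15)) + (77 - 40) = 79/(-5 + 2² + 10*2) + 37 = 79/(-5 + 4 + 20) + 37 = 79/19 + 37 = 782/19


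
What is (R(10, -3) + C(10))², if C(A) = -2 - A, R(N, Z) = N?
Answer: 4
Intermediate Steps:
(R(10, -3) + C(10))² = (10 + (-2 - 1*10))² = (10 + (-2 - 10))² = (10 - 12)² = (-2)² = 4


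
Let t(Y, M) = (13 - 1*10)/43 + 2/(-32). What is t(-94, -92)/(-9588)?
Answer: -5/6596544 ≈ -7.5797e-7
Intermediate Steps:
t(Y, M) = 5/688 (t(Y, M) = (13 - 10)*(1/43) + 2*(-1/32) = 3*(1/43) - 1/16 = 3/43 - 1/16 = 5/688)
t(-94, -92)/(-9588) = (5/688)/(-9588) = (5/688)*(-1/9588) = -5/6596544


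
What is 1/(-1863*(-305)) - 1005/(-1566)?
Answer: 21150283/32956470 ≈ 0.64176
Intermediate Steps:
1/(-1863*(-305)) - 1005/(-1566) = -1/1863*(-1/305) - 1005*(-1/1566) = 1/568215 + 335/522 = 21150283/32956470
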